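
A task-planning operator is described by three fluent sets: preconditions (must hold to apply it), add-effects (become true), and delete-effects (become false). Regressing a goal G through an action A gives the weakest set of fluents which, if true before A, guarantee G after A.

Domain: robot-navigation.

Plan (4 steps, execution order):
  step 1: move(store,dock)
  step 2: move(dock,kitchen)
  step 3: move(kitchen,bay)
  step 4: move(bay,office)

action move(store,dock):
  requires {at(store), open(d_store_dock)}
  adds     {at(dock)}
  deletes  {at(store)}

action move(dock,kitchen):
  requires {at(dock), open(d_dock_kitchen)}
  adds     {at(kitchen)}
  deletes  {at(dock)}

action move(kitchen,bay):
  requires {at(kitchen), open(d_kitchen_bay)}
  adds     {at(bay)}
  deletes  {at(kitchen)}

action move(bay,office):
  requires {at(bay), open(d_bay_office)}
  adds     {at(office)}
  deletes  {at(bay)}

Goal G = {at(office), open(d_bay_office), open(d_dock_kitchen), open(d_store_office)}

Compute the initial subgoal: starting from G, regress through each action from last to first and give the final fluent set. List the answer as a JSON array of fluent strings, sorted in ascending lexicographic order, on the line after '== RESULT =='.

Work backward from the goal:
  through step 4 (move(bay,office)): drop {at(office)}, keep {open(d_bay_office), open(d_dock_kitchen), open(d_store_office)}, require {at(bay), open(d_bay_office)}
    → {at(bay), open(d_bay_office), open(d_dock_kitchen), open(d_store_office)}
  through step 3 (move(kitchen,bay)): drop {at(bay)}, keep {open(d_bay_office), open(d_dock_kitchen), open(d_store_office)}, require {at(kitchen), open(d_kitchen_bay)}
    → {at(kitchen), open(d_bay_office), open(d_dock_kitchen), open(d_kitchen_bay), open(d_store_office)}
  through step 2 (move(dock,kitchen)): drop {at(kitchen)}, keep {open(d_bay_office), open(d_dock_kitchen), open(d_kitchen_bay), open(d_store_office)}, require {at(dock), open(d_dock_kitchen)}
    → {at(dock), open(d_bay_office), open(d_dock_kitchen), open(d_kitchen_bay), open(d_store_office)}
  through step 1 (move(store,dock)): drop {at(dock)}, keep {open(d_bay_office), open(d_dock_kitchen), open(d_kitchen_bay), open(d_store_office)}, require {at(store), open(d_store_dock)}
    → {at(store), open(d_bay_office), open(d_dock_kitchen), open(d_kitchen_bay), open(d_store_dock), open(d_store_office)}

== RESULT ==
["at(store)", "open(d_bay_office)", "open(d_dock_kitchen)", "open(d_kitchen_bay)", "open(d_store_dock)", "open(d_store_office)"]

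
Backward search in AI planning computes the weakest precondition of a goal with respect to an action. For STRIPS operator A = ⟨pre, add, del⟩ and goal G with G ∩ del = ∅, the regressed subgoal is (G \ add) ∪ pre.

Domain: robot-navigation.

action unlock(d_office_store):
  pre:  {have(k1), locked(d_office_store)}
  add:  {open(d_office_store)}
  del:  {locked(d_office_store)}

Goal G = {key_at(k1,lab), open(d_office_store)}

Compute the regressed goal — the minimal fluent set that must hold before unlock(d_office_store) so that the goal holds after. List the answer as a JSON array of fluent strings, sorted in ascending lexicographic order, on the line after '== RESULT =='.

Regress:
  G ∩ del = {}  (empty — regression defined)
  G \ add = {key_at(k1,lab), open(d_office_store)} \ {open(d_office_store)} = {key_at(k1,lab)}
  ∪ pre   = {key_at(k1,lab)} ∪ {have(k1), locked(d_office_store)}
          = {have(k1), key_at(k1,lab), locked(d_office_store)}

== RESULT ==
["have(k1)", "key_at(k1,lab)", "locked(d_office_store)"]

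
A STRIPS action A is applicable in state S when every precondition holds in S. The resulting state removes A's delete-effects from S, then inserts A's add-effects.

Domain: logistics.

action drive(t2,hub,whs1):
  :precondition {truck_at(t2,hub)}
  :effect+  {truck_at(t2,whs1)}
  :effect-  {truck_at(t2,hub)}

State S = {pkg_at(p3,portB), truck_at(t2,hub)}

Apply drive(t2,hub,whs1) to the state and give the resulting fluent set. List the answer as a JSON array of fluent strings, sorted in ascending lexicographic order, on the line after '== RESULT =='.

Progress:
  pre ⊆ S: {truck_at(t2,hub)} ⊆ S  — applicable
  S \ del = {pkg_at(p3,portB)}
  ∪ add   = {pkg_at(p3,portB), truck_at(t2,whs1)}

== RESULT ==
["pkg_at(p3,portB)", "truck_at(t2,whs1)"]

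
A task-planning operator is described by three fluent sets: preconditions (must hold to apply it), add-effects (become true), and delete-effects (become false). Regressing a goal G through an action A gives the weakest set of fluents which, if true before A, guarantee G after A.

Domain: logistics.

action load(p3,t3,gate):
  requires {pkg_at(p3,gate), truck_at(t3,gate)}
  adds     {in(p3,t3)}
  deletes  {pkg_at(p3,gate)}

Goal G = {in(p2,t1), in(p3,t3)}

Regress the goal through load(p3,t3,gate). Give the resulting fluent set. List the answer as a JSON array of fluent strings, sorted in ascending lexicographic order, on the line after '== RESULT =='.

Regress:
  G ∩ del = {}  (empty — regression defined)
  G \ add = {in(p2,t1), in(p3,t3)} \ {in(p3,t3)} = {in(p2,t1)}
  ∪ pre   = {in(p2,t1)} ∪ {pkg_at(p3,gate), truck_at(t3,gate)}
          = {in(p2,t1), pkg_at(p3,gate), truck_at(t3,gate)}

== RESULT ==
["in(p2,t1)", "pkg_at(p3,gate)", "truck_at(t3,gate)"]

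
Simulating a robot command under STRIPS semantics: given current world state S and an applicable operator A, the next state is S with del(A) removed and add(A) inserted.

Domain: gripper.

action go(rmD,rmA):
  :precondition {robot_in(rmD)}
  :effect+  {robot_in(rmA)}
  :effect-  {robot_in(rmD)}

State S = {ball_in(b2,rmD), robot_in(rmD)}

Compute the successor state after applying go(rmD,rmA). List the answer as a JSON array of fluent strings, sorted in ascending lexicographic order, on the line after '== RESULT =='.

Progress:
  pre ⊆ S: {robot_in(rmD)} ⊆ S  — applicable
  S \ del = {ball_in(b2,rmD)}
  ∪ add   = {ball_in(b2,rmD), robot_in(rmA)}

== RESULT ==
["ball_in(b2,rmD)", "robot_in(rmA)"]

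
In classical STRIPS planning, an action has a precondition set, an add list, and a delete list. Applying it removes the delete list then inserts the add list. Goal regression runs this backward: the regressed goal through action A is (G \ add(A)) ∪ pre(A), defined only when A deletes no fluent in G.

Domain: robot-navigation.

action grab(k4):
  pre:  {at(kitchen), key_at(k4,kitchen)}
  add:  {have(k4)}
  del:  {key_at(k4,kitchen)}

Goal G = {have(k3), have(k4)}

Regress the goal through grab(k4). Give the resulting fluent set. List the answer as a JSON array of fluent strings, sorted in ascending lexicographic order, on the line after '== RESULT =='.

Regress:
  G ∩ del = {}  (empty — regression defined)
  G \ add = {have(k3), have(k4)} \ {have(k4)} = {have(k3)}
  ∪ pre   = {have(k3)} ∪ {at(kitchen), key_at(k4,kitchen)}
          = {at(kitchen), have(k3), key_at(k4,kitchen)}

== RESULT ==
["at(kitchen)", "have(k3)", "key_at(k4,kitchen)"]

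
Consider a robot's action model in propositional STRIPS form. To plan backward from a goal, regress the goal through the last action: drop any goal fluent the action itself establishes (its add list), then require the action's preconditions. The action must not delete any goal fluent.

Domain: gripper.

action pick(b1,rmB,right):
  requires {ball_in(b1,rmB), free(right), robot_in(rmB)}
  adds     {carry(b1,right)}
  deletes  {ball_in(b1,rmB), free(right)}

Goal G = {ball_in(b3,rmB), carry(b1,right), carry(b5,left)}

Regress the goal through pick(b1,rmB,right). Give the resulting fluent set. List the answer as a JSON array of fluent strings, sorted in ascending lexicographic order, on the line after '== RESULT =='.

Regress:
  G ∩ del = {}  (empty — regression defined)
  G \ add = {ball_in(b3,rmB), carry(b1,right), carry(b5,left)} \ {carry(b1,right)} = {ball_in(b3,rmB), carry(b5,left)}
  ∪ pre   = {ball_in(b3,rmB), carry(b5,left)} ∪ {ball_in(b1,rmB), free(right), robot_in(rmB)}
          = {ball_in(b1,rmB), ball_in(b3,rmB), carry(b5,left), free(right), robot_in(rmB)}

== RESULT ==
["ball_in(b1,rmB)", "ball_in(b3,rmB)", "carry(b5,left)", "free(right)", "robot_in(rmB)"]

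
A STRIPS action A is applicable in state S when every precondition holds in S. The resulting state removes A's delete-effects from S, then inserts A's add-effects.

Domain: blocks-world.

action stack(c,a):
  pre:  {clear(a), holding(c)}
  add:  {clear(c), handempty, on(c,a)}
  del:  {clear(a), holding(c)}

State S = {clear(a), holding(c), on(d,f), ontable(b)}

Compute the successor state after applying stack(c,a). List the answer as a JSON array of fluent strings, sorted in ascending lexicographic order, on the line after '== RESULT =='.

Progress:
  pre ⊆ S: {clear(a), holding(c)} ⊆ S  — applicable
  S \ del = {on(d,f), ontable(b)}
  ∪ add   = {clear(c), handempty, on(c,a), on(d,f), ontable(b)}

== RESULT ==
["clear(c)", "handempty", "on(c,a)", "on(d,f)", "ontable(b)"]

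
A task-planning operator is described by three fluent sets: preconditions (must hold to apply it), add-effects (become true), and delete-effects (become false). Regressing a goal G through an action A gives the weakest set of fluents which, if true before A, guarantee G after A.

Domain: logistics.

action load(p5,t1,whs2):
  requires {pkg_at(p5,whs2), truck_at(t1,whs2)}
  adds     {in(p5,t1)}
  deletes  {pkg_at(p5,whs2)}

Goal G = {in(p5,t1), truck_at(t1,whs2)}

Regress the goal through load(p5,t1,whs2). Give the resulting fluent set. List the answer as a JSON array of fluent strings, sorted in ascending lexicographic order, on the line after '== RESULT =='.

Compute (G \ add) ∪ pre:
  G ∩ del = {}  (empty — regression defined)
  G \ add = {in(p5,t1), truck_at(t1,whs2)} \ {in(p5,t1)} = {truck_at(t1,whs2)}
  ∪ pre   = {truck_at(t1,whs2)} ∪ {pkg_at(p5,whs2), truck_at(t1,whs2)}
          = {pkg_at(p5,whs2), truck_at(t1,whs2)}

== RESULT ==
["pkg_at(p5,whs2)", "truck_at(t1,whs2)"]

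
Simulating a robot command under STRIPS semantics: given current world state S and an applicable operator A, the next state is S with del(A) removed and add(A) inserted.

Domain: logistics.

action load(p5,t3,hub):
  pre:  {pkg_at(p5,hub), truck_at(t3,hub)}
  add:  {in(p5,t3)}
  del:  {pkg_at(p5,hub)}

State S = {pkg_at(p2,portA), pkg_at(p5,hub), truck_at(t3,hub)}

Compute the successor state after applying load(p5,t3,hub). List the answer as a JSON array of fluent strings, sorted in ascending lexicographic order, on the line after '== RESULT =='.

Compute (S \ del) ∪ add:
  pre ⊆ S: {pkg_at(p5,hub), truck_at(t3,hub)} ⊆ S  — applicable
  S \ del = {pkg_at(p2,portA), truck_at(t3,hub)}
  ∪ add   = {in(p5,t3), pkg_at(p2,portA), truck_at(t3,hub)}

== RESULT ==
["in(p5,t3)", "pkg_at(p2,portA)", "truck_at(t3,hub)"]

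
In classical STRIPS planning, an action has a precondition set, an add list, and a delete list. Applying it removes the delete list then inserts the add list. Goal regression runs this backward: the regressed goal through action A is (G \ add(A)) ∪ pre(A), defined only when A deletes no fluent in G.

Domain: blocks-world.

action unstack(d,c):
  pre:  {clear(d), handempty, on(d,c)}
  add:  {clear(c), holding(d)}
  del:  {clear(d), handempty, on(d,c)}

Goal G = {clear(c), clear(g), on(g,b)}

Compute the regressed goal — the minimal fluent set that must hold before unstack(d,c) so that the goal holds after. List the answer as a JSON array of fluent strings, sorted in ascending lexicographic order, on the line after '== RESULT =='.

Regress:
  G ∩ del = {}  (empty — regression defined)
  G \ add = {clear(c), clear(g), on(g,b)} \ {clear(c), holding(d)} = {clear(g), on(g,b)}
  ∪ pre   = {clear(g), on(g,b)} ∪ {clear(d), handempty, on(d,c)}
          = {clear(d), clear(g), handempty, on(d,c), on(g,b)}

== RESULT ==
["clear(d)", "clear(g)", "handempty", "on(d,c)", "on(g,b)"]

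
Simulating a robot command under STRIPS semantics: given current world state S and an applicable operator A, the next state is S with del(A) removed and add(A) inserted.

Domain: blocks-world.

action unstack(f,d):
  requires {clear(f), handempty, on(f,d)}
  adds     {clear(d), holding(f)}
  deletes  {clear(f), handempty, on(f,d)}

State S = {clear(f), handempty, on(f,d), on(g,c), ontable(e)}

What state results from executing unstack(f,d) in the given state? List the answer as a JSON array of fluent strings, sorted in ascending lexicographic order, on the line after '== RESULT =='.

Progress:
  pre ⊆ S: {clear(f), handempty, on(f,d)} ⊆ S  — applicable
  S \ del = {on(g,c), ontable(e)}
  ∪ add   = {clear(d), holding(f), on(g,c), ontable(e)}

== RESULT ==
["clear(d)", "holding(f)", "on(g,c)", "ontable(e)"]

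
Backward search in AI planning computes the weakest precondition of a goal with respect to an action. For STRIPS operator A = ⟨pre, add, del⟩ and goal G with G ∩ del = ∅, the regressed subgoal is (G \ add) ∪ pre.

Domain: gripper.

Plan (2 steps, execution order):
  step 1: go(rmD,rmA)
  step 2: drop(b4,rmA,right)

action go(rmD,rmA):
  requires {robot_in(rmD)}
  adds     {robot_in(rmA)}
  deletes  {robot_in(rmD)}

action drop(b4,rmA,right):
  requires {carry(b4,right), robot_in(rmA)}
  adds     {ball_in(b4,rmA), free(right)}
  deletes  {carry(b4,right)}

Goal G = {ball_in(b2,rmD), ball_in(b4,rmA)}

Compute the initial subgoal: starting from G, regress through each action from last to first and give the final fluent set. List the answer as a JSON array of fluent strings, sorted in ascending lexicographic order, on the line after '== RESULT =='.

Regress step by step:
  through step 2 (drop(b4,rmA,right)): drop {ball_in(b4,rmA)}, keep {ball_in(b2,rmD)}, require {carry(b4,right), robot_in(rmA)}
    → {ball_in(b2,rmD), carry(b4,right), robot_in(rmA)}
  through step 1 (go(rmD,rmA)): drop {robot_in(rmA)}, keep {ball_in(b2,rmD), carry(b4,right)}, require {robot_in(rmD)}
    → {ball_in(b2,rmD), carry(b4,right), robot_in(rmD)}

== RESULT ==
["ball_in(b2,rmD)", "carry(b4,right)", "robot_in(rmD)"]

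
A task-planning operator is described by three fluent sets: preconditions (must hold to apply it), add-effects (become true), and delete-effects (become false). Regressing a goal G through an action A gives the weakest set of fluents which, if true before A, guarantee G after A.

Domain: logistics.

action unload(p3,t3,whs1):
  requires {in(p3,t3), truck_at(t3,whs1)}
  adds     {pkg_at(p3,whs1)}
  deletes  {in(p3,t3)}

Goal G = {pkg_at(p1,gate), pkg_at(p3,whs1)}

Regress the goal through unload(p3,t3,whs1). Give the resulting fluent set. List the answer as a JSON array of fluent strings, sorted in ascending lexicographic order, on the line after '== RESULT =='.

Compute (G \ add) ∪ pre:
  G ∩ del = {}  (empty — regression defined)
  G \ add = {pkg_at(p1,gate), pkg_at(p3,whs1)} \ {pkg_at(p3,whs1)} = {pkg_at(p1,gate)}
  ∪ pre   = {pkg_at(p1,gate)} ∪ {in(p3,t3), truck_at(t3,whs1)}
          = {in(p3,t3), pkg_at(p1,gate), truck_at(t3,whs1)}

== RESULT ==
["in(p3,t3)", "pkg_at(p1,gate)", "truck_at(t3,whs1)"]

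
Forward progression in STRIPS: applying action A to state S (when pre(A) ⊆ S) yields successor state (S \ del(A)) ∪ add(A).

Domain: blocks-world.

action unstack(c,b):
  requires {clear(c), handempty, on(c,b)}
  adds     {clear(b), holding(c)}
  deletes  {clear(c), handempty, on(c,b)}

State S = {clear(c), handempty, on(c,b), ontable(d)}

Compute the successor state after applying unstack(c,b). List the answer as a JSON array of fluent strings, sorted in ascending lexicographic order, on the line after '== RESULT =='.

Compute (S \ del) ∪ add:
  pre ⊆ S: {clear(c), handempty, on(c,b)} ⊆ S  — applicable
  S \ del = {ontable(d)}
  ∪ add   = {clear(b), holding(c), ontable(d)}

== RESULT ==
["clear(b)", "holding(c)", "ontable(d)"]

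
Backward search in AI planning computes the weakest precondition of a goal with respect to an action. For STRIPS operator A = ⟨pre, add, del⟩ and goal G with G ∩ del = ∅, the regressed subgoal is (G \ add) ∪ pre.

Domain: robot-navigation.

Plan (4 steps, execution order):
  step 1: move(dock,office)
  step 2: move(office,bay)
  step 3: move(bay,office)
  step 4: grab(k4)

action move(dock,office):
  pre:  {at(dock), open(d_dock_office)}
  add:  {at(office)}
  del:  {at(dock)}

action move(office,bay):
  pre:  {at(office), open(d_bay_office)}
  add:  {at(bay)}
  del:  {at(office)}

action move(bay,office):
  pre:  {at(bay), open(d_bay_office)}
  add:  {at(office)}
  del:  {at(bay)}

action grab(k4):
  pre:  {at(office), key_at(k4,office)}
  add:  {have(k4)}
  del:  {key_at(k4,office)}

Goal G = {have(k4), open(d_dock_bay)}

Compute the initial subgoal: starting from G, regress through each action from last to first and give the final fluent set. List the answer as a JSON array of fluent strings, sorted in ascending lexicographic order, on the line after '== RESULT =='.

Work backward from the goal:
  through step 4 (grab(k4)): drop {have(k4)}, keep {open(d_dock_bay)}, require {at(office), key_at(k4,office)}
    → {at(office), key_at(k4,office), open(d_dock_bay)}
  through step 3 (move(bay,office)): drop {at(office)}, keep {key_at(k4,office), open(d_dock_bay)}, require {at(bay), open(d_bay_office)}
    → {at(bay), key_at(k4,office), open(d_bay_office), open(d_dock_bay)}
  through step 2 (move(office,bay)): drop {at(bay)}, keep {key_at(k4,office), open(d_bay_office), open(d_dock_bay)}, require {at(office), open(d_bay_office)}
    → {at(office), key_at(k4,office), open(d_bay_office), open(d_dock_bay)}
  through step 1 (move(dock,office)): drop {at(office)}, keep {key_at(k4,office), open(d_bay_office), open(d_dock_bay)}, require {at(dock), open(d_dock_office)}
    → {at(dock), key_at(k4,office), open(d_bay_office), open(d_dock_bay), open(d_dock_office)}

== RESULT ==
["at(dock)", "key_at(k4,office)", "open(d_bay_office)", "open(d_dock_bay)", "open(d_dock_office)"]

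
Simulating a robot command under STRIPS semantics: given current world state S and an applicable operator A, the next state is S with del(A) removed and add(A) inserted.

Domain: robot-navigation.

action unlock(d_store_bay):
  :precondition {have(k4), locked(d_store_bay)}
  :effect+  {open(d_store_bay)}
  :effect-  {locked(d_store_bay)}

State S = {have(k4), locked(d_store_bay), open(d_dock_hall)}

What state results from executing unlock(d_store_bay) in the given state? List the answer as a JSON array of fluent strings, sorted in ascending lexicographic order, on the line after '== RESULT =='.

Compute (S \ del) ∪ add:
  pre ⊆ S: {have(k4), locked(d_store_bay)} ⊆ S  — applicable
  S \ del = {have(k4), open(d_dock_hall)}
  ∪ add   = {have(k4), open(d_dock_hall), open(d_store_bay)}

== RESULT ==
["have(k4)", "open(d_dock_hall)", "open(d_store_bay)"]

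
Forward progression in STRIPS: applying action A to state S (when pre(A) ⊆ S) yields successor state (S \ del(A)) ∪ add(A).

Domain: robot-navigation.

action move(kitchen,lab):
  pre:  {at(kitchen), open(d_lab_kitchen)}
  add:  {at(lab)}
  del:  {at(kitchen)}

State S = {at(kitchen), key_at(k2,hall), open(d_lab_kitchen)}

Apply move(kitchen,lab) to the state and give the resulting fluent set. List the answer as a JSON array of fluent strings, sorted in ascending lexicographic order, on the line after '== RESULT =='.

Compute (S \ del) ∪ add:
  pre ⊆ S: {at(kitchen), open(d_lab_kitchen)} ⊆ S  — applicable
  S \ del = {key_at(k2,hall), open(d_lab_kitchen)}
  ∪ add   = {at(lab), key_at(k2,hall), open(d_lab_kitchen)}

== RESULT ==
["at(lab)", "key_at(k2,hall)", "open(d_lab_kitchen)"]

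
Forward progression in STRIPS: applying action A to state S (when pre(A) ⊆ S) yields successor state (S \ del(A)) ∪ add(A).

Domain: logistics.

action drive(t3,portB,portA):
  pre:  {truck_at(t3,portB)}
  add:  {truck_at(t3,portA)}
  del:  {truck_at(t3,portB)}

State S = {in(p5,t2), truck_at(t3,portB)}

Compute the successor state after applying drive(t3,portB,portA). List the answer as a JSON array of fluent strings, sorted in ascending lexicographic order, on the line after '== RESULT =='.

Progress:
  pre ⊆ S: {truck_at(t3,portB)} ⊆ S  — applicable
  S \ del = {in(p5,t2)}
  ∪ add   = {in(p5,t2), truck_at(t3,portA)}

== RESULT ==
["in(p5,t2)", "truck_at(t3,portA)"]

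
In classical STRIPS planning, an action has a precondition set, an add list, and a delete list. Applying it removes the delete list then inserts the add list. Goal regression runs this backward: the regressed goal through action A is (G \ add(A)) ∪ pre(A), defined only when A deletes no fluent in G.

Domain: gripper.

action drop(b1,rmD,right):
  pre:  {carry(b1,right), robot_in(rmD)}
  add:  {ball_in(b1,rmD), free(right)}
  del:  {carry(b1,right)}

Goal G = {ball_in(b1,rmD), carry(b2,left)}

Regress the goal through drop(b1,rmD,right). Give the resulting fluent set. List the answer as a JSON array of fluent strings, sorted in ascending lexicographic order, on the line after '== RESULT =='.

Compute (G \ add) ∪ pre:
  G ∩ del = {}  (empty — regression defined)
  G \ add = {ball_in(b1,rmD), carry(b2,left)} \ {ball_in(b1,rmD), free(right)} = {carry(b2,left)}
  ∪ pre   = {carry(b2,left)} ∪ {carry(b1,right), robot_in(rmD)}
          = {carry(b1,right), carry(b2,left), robot_in(rmD)}

== RESULT ==
["carry(b1,right)", "carry(b2,left)", "robot_in(rmD)"]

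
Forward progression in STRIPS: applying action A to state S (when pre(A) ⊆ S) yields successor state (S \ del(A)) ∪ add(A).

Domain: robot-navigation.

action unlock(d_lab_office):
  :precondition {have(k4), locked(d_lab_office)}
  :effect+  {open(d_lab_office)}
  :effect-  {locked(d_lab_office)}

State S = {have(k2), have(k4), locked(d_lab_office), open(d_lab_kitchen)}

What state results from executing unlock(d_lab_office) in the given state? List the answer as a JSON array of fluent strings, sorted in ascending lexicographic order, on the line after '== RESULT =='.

Compute (S \ del) ∪ add:
  pre ⊆ S: {have(k4), locked(d_lab_office)} ⊆ S  — applicable
  S \ del = {have(k2), have(k4), open(d_lab_kitchen)}
  ∪ add   = {have(k2), have(k4), open(d_lab_kitchen), open(d_lab_office)}

== RESULT ==
["have(k2)", "have(k4)", "open(d_lab_kitchen)", "open(d_lab_office)"]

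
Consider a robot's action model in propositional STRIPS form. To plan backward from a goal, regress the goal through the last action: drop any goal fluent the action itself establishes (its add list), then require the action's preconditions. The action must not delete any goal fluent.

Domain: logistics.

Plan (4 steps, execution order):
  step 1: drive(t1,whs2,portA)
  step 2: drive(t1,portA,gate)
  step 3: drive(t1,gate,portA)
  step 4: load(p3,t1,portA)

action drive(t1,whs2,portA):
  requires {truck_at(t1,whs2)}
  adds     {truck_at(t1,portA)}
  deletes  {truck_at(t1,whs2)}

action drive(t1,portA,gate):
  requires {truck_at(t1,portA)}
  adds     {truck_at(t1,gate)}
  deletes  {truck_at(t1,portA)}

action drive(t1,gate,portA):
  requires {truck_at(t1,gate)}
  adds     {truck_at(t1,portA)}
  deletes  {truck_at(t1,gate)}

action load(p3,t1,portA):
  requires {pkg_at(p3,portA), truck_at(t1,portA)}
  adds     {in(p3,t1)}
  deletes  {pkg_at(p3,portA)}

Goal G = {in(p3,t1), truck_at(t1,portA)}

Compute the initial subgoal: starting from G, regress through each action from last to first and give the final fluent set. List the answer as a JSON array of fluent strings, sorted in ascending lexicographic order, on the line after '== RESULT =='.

Work backward from the goal:
  through step 4 (load(p3,t1,portA)): drop {in(p3,t1)}, keep {truck_at(t1,portA)}, require {pkg_at(p3,portA), truck_at(t1,portA)}
    → {pkg_at(p3,portA), truck_at(t1,portA)}
  through step 3 (drive(t1,gate,portA)): drop {truck_at(t1,portA)}, keep {pkg_at(p3,portA)}, require {truck_at(t1,gate)}
    → {pkg_at(p3,portA), truck_at(t1,gate)}
  through step 2 (drive(t1,portA,gate)): drop {truck_at(t1,gate)}, keep {pkg_at(p3,portA)}, require {truck_at(t1,portA)}
    → {pkg_at(p3,portA), truck_at(t1,portA)}
  through step 1 (drive(t1,whs2,portA)): drop {truck_at(t1,portA)}, keep {pkg_at(p3,portA)}, require {truck_at(t1,whs2)}
    → {pkg_at(p3,portA), truck_at(t1,whs2)}

== RESULT ==
["pkg_at(p3,portA)", "truck_at(t1,whs2)"]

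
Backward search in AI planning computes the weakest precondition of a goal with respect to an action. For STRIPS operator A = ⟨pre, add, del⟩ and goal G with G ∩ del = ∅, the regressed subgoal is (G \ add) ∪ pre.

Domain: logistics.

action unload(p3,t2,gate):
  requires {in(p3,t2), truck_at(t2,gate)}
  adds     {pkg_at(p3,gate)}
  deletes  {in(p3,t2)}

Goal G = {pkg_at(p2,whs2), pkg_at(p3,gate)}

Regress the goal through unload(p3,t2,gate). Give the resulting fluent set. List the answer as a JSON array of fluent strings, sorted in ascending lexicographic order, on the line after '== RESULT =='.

Regress:
  G ∩ del = {}  (empty — regression defined)
  G \ add = {pkg_at(p2,whs2), pkg_at(p3,gate)} \ {pkg_at(p3,gate)} = {pkg_at(p2,whs2)}
  ∪ pre   = {pkg_at(p2,whs2)} ∪ {in(p3,t2), truck_at(t2,gate)}
          = {in(p3,t2), pkg_at(p2,whs2), truck_at(t2,gate)}

== RESULT ==
["in(p3,t2)", "pkg_at(p2,whs2)", "truck_at(t2,gate)"]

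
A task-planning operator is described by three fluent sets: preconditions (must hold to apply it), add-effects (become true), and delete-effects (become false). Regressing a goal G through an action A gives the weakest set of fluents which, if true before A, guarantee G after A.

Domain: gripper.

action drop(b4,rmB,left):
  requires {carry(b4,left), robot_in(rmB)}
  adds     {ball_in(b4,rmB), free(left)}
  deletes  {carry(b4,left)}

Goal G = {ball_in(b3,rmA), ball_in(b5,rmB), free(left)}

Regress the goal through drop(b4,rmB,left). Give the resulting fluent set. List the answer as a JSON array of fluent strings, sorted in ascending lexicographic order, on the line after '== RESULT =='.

Compute (G \ add) ∪ pre:
  G ∩ del = {}  (empty — regression defined)
  G \ add = {ball_in(b3,rmA), ball_in(b5,rmB), free(left)} \ {ball_in(b4,rmB), free(left)} = {ball_in(b3,rmA), ball_in(b5,rmB)}
  ∪ pre   = {ball_in(b3,rmA), ball_in(b5,rmB)} ∪ {carry(b4,left), robot_in(rmB)}
          = {ball_in(b3,rmA), ball_in(b5,rmB), carry(b4,left), robot_in(rmB)}

== RESULT ==
["ball_in(b3,rmA)", "ball_in(b5,rmB)", "carry(b4,left)", "robot_in(rmB)"]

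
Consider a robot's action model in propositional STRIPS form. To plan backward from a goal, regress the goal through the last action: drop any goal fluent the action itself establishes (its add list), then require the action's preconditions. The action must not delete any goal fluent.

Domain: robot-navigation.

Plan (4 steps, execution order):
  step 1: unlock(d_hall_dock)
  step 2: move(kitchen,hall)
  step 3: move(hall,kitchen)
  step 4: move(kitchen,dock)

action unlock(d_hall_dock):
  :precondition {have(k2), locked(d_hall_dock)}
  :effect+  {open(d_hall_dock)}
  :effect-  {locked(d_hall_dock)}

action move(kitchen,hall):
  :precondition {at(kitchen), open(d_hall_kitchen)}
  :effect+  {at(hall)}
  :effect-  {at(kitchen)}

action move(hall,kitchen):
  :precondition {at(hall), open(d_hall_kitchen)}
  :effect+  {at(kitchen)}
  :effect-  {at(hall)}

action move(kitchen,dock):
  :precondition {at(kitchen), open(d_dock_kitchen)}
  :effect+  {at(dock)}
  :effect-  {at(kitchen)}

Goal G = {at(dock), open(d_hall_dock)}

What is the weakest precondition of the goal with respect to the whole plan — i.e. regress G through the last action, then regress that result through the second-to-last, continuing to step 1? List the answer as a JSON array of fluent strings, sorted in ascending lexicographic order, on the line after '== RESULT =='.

Work backward from the goal:
  through step 4 (move(kitchen,dock)): drop {at(dock)}, keep {open(d_hall_dock)}, require {at(kitchen), open(d_dock_kitchen)}
    → {at(kitchen), open(d_dock_kitchen), open(d_hall_dock)}
  through step 3 (move(hall,kitchen)): drop {at(kitchen)}, keep {open(d_dock_kitchen), open(d_hall_dock)}, require {at(hall), open(d_hall_kitchen)}
    → {at(hall), open(d_dock_kitchen), open(d_hall_dock), open(d_hall_kitchen)}
  through step 2 (move(kitchen,hall)): drop {at(hall)}, keep {open(d_dock_kitchen), open(d_hall_dock), open(d_hall_kitchen)}, require {at(kitchen), open(d_hall_kitchen)}
    → {at(kitchen), open(d_dock_kitchen), open(d_hall_dock), open(d_hall_kitchen)}
  through step 1 (unlock(d_hall_dock)): drop {open(d_hall_dock)}, keep {at(kitchen), open(d_dock_kitchen), open(d_hall_kitchen)}, require {have(k2), locked(d_hall_dock)}
    → {at(kitchen), have(k2), locked(d_hall_dock), open(d_dock_kitchen), open(d_hall_kitchen)}

== RESULT ==
["at(kitchen)", "have(k2)", "locked(d_hall_dock)", "open(d_dock_kitchen)", "open(d_hall_kitchen)"]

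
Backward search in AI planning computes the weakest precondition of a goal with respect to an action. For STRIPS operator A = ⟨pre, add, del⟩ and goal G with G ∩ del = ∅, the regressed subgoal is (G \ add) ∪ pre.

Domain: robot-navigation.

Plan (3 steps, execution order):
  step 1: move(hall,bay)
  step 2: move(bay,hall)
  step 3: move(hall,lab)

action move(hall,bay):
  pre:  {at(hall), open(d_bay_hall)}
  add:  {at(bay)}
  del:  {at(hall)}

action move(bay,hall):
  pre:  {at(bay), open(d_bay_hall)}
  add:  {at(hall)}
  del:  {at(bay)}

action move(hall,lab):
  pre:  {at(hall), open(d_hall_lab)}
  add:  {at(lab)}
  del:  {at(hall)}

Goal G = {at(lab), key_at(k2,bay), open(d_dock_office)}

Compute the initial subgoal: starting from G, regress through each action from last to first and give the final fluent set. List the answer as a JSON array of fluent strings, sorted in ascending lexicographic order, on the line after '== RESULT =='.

Work backward from the goal:
  through step 3 (move(hall,lab)): drop {at(lab)}, keep {key_at(k2,bay), open(d_dock_office)}, require {at(hall), open(d_hall_lab)}
    → {at(hall), key_at(k2,bay), open(d_dock_office), open(d_hall_lab)}
  through step 2 (move(bay,hall)): drop {at(hall)}, keep {key_at(k2,bay), open(d_dock_office), open(d_hall_lab)}, require {at(bay), open(d_bay_hall)}
    → {at(bay), key_at(k2,bay), open(d_bay_hall), open(d_dock_office), open(d_hall_lab)}
  through step 1 (move(hall,bay)): drop {at(bay)}, keep {key_at(k2,bay), open(d_bay_hall), open(d_dock_office), open(d_hall_lab)}, require {at(hall), open(d_bay_hall)}
    → {at(hall), key_at(k2,bay), open(d_bay_hall), open(d_dock_office), open(d_hall_lab)}

== RESULT ==
["at(hall)", "key_at(k2,bay)", "open(d_bay_hall)", "open(d_dock_office)", "open(d_hall_lab)"]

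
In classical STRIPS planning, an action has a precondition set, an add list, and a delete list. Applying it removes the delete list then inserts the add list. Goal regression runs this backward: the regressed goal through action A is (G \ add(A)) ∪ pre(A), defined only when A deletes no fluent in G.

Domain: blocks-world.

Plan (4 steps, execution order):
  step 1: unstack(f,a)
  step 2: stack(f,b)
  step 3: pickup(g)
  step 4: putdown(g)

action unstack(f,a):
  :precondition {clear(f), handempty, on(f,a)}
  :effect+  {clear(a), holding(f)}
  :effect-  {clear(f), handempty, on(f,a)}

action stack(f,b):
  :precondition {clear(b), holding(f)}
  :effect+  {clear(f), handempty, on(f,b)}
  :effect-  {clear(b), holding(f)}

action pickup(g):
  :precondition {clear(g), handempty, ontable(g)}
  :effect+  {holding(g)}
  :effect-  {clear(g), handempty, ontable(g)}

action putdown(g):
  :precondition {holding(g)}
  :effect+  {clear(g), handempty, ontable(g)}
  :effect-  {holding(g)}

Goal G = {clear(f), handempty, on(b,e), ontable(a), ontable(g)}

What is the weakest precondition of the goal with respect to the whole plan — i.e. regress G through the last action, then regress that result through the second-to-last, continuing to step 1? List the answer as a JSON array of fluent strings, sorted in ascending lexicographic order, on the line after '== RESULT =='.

Regress step by step:
  through step 4 (putdown(g)): drop {handempty, ontable(g)}, keep {clear(f), on(b,e), ontable(a)}, require {holding(g)}
    → {clear(f), holding(g), on(b,e), ontable(a)}
  through step 3 (pickup(g)): drop {holding(g)}, keep {clear(f), on(b,e), ontable(a)}, require {clear(g), handempty, ontable(g)}
    → {clear(f), clear(g), handempty, on(b,e), ontable(a), ontable(g)}
  through step 2 (stack(f,b)): drop {clear(f), handempty}, keep {clear(g), on(b,e), ontable(a), ontable(g)}, require {clear(b), holding(f)}
    → {clear(b), clear(g), holding(f), on(b,e), ontable(a), ontable(g)}
  through step 1 (unstack(f,a)): drop {holding(f)}, keep {clear(b), clear(g), on(b,e), ontable(a), ontable(g)}, require {clear(f), handempty, on(f,a)}
    → {clear(b), clear(f), clear(g), handempty, on(b,e), on(f,a), ontable(a), ontable(g)}

== RESULT ==
["clear(b)", "clear(f)", "clear(g)", "handempty", "on(b,e)", "on(f,a)", "ontable(a)", "ontable(g)"]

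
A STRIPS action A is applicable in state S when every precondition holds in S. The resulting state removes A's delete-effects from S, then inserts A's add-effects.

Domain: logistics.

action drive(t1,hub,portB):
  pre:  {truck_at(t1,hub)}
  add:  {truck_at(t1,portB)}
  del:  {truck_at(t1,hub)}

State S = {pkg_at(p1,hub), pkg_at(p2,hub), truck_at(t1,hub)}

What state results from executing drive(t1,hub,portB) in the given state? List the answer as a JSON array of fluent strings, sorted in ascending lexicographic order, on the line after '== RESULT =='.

Progress:
  pre ⊆ S: {truck_at(t1,hub)} ⊆ S  — applicable
  S \ del = {pkg_at(p1,hub), pkg_at(p2,hub)}
  ∪ add   = {pkg_at(p1,hub), pkg_at(p2,hub), truck_at(t1,portB)}

== RESULT ==
["pkg_at(p1,hub)", "pkg_at(p2,hub)", "truck_at(t1,portB)"]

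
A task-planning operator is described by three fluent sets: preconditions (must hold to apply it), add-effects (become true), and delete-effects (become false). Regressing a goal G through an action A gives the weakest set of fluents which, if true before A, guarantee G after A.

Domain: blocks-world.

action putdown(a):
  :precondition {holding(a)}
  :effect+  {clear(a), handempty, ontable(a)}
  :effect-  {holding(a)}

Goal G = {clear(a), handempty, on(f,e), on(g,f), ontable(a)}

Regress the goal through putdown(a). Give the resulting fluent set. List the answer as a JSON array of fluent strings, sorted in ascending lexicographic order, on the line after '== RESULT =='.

Compute (G \ add) ∪ pre:
  G ∩ del = {}  (empty — regression defined)
  G \ add = {clear(a), handempty, on(f,e), on(g,f), ontable(a)} \ {clear(a), handempty, ontable(a)} = {on(f,e), on(g,f)}
  ∪ pre   = {on(f,e), on(g,f)} ∪ {holding(a)}
          = {holding(a), on(f,e), on(g,f)}

== RESULT ==
["holding(a)", "on(f,e)", "on(g,f)"]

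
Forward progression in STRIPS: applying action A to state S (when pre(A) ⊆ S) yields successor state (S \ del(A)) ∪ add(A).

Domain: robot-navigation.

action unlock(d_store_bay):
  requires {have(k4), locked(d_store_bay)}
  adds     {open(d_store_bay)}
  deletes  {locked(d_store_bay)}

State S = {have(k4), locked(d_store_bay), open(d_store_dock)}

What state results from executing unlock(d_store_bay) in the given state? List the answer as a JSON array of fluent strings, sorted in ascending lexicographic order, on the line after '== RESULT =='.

Progress:
  pre ⊆ S: {have(k4), locked(d_store_bay)} ⊆ S  — applicable
  S \ del = {have(k4), open(d_store_dock)}
  ∪ add   = {have(k4), open(d_store_bay), open(d_store_dock)}

== RESULT ==
["have(k4)", "open(d_store_bay)", "open(d_store_dock)"]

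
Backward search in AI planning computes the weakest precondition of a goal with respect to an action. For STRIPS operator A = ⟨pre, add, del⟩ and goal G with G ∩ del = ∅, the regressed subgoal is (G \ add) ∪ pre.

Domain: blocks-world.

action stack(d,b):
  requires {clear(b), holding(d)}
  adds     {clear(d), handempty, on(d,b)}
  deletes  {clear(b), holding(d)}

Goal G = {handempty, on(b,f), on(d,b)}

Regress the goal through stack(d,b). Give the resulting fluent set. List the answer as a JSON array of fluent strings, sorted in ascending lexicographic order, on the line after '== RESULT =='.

Compute (G \ add) ∪ pre:
  G ∩ del = {}  (empty — regression defined)
  G \ add = {handempty, on(b,f), on(d,b)} \ {clear(d), handempty, on(d,b)} = {on(b,f)}
  ∪ pre   = {on(b,f)} ∪ {clear(b), holding(d)}
          = {clear(b), holding(d), on(b,f)}

== RESULT ==
["clear(b)", "holding(d)", "on(b,f)"]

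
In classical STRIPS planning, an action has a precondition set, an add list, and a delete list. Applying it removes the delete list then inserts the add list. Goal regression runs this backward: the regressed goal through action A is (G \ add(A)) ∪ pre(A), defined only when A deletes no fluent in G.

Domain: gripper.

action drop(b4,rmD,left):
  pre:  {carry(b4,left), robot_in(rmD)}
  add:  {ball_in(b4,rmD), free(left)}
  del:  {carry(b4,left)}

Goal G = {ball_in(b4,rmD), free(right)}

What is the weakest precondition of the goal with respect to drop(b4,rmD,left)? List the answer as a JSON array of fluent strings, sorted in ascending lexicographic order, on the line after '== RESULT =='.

Regress:
  G ∩ del = {}  (empty — regression defined)
  G \ add = {ball_in(b4,rmD), free(right)} \ {ball_in(b4,rmD), free(left)} = {free(right)}
  ∪ pre   = {free(right)} ∪ {carry(b4,left), robot_in(rmD)}
          = {carry(b4,left), free(right), robot_in(rmD)}

== RESULT ==
["carry(b4,left)", "free(right)", "robot_in(rmD)"]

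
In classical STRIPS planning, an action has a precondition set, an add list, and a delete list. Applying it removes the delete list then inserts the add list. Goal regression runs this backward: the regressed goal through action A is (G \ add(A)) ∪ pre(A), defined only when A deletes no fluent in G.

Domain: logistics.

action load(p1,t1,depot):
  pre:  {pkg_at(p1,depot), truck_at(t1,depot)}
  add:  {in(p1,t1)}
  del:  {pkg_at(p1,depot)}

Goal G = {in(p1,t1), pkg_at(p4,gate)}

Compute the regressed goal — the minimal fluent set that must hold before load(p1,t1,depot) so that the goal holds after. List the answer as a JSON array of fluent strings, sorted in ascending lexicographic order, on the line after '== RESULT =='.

Regress:
  G ∩ del = {}  (empty — regression defined)
  G \ add = {in(p1,t1), pkg_at(p4,gate)} \ {in(p1,t1)} = {pkg_at(p4,gate)}
  ∪ pre   = {pkg_at(p4,gate)} ∪ {pkg_at(p1,depot), truck_at(t1,depot)}
          = {pkg_at(p1,depot), pkg_at(p4,gate), truck_at(t1,depot)}

== RESULT ==
["pkg_at(p1,depot)", "pkg_at(p4,gate)", "truck_at(t1,depot)"]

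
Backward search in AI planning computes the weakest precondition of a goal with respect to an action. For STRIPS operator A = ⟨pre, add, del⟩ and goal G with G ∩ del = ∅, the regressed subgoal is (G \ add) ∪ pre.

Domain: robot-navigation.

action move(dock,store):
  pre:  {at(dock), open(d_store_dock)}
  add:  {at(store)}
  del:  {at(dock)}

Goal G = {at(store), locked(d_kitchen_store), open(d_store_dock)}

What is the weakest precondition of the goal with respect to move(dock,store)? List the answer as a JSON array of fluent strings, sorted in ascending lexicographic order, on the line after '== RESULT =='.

Compute (G \ add) ∪ pre:
  G ∩ del = {}  (empty — regression defined)
  G \ add = {at(store), locked(d_kitchen_store), open(d_store_dock)} \ {at(store)} = {locked(d_kitchen_store), open(d_store_dock)}
  ∪ pre   = {locked(d_kitchen_store), open(d_store_dock)} ∪ {at(dock), open(d_store_dock)}
          = {at(dock), locked(d_kitchen_store), open(d_store_dock)}

== RESULT ==
["at(dock)", "locked(d_kitchen_store)", "open(d_store_dock)"]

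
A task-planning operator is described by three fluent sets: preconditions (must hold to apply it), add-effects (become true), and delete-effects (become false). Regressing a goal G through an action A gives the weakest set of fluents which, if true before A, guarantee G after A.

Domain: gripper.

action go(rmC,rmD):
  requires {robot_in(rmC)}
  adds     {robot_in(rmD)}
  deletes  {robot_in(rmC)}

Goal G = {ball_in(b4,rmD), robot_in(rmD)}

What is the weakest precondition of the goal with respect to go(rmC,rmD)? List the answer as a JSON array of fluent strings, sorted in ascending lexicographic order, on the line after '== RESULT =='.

Regress:
  G ∩ del = {}  (empty — regression defined)
  G \ add = {ball_in(b4,rmD), robot_in(rmD)} \ {robot_in(rmD)} = {ball_in(b4,rmD)}
  ∪ pre   = {ball_in(b4,rmD)} ∪ {robot_in(rmC)}
          = {ball_in(b4,rmD), robot_in(rmC)}

== RESULT ==
["ball_in(b4,rmD)", "robot_in(rmC)"]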